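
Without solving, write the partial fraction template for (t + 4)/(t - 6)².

Repeated linear factor: A/(t - 6) + B/(t - 6)²


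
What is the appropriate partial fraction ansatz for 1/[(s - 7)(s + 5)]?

Distinct linear factors: P/(s - 7) + Q/(s + 5)


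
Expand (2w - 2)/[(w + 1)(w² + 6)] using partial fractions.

At w=-1: α = (2·(-1) - 2)/((-1)² + 6) = -4/7. β = -α = 4/7, γ = 2 - (-1)·α = 10/7
Result: (-4/7)/(w + 1) + ((4/7)w + 10/7)/(w² + 6)


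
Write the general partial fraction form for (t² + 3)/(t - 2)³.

Repeated linear factor (power 3): P/(t - 2) + Q/(t - 2)² + R/(t - 2)³


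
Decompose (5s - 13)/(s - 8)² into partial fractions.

(5s - 13) = α(s - 8) + β. At s = 8: β = 5·8 - 13 = 27. Coeff of s: α = 5
Result: 5/(s - 8) + 27/(s - 8)²


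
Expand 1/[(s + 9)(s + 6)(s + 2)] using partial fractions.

Using cover-up method: P = 1/21, Q = -1/12, R = 1/28
Result: (1/21)/(s + 9) - (1/12)/(s + 6) + (1/28)/(s + 2)


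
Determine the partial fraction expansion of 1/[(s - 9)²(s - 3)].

Cover-up at s=3: γ = 1/(3 - 9)² = 1/36. Cover-up at s=9: β = 1/(9 - 3) = 1/6. Comparing s² coeff: α = -γ = -1/36
Result: (-1/36)/(s - 9) + (1/6)/(s - 9)² + (1/36)/(s - 3)


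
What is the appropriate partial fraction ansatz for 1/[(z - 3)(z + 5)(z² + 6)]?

Two linear + quadratic: A/(z - 3) + B/(z + 5) + (Cz + D)/(z² + 6)


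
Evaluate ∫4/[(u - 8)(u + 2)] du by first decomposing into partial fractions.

Decompose: 4/[(u - 8)(u + 2)] = (2/5)/(u - 8) - (2/5)/(u + 2). Integrate each term: (2/5) ln|(u - 8)| - (2/5) ln|(u + 2)| + C


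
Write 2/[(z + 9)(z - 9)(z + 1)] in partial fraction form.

Using cover-up method: α = 1/72, β = 1/90, γ = -1/40
Result: (1/72)/(z + 9) + (1/90)/(z - 9) - (1/40)/(z + 1)


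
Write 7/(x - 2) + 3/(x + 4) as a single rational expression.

Common denominator (x - 2)(x + 4). Numerator: 7(x + 4) + 3(x - 2) = (7x + 28) + (3x - 6) = 10x + 22
Result: (10x + 22)/[(x - 2)(x + 4)]


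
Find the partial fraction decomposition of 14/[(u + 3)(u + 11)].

14/(u + 3)(u + 11) = P/(u + 3) + Q/(u + 11). P = 14/(-3 + 11) = 7/4, Q = 14/(-11 + 3) = -7/4
Result: (7/4)/(u + 3) - (7/4)/(u + 11)


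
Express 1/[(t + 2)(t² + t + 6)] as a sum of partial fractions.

Cover-up at t = -2: α = 1/((-2)² + 1·(-2) + 6) = 1/8. Then β = -α = -1/8, γ = -α·(1 - 2) = 1/8
Result: (1/8)/(t + 2) - ((1/8)t - 1/8)/(t² + t + 6)


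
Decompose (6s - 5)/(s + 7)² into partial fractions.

(6s - 5) = A(s + 7) + B. At s = -7: B = 6·(-7) - 5 = -47. Coeff of s: A = 6
Result: 6/(s + 7) - 47/(s + 7)²


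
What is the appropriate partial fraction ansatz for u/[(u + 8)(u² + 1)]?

Linear + irreducible quadratic: α/(u + 8) + (βu + γ)/(u² + 1)


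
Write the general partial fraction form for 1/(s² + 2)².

Repeated quadratic factor: (As + B)/(s² + 2) + (Cs + D)/(s² + 2)²


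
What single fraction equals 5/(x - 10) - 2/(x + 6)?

Common denominator (x - 10)(x + 6). Numerator: 5(x + 6) - 2(x - 10) = (5x + 30) - (2x - 20) = 3x + 50
Result: (3x + 50)/[(x - 10)(x + 6)]


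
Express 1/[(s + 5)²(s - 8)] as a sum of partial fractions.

Cover-up at s=8: R = 1/(8 + 5)² = 1/169. Cover-up at s=-5: Q = 1/(-5 - 8) = -1/13. Comparing s² coeff: P = -R = -1/169
Result: (-1/169)/(s + 5) - (1/13)/(s + 5)² + (1/169)/(s - 8)


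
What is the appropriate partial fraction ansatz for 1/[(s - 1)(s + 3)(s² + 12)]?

Two linear + quadratic: α/(s - 1) + β/(s + 3) + (γs + δ)/(s² + 12)


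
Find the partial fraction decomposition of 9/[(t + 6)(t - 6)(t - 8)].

Using cover-up method: A = 3/56, B = -3/8, C = 9/28
Result: (3/56)/(t + 6) - (3/8)/(t - 6) + (9/28)/(t - 8)


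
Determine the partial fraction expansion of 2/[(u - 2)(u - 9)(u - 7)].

Using cover-up method: P = 2/35, Q = 1/7, R = -1/5
Result: (2/35)/(u - 2) + (1/7)/(u - 9) - (1/5)/(u - 7)


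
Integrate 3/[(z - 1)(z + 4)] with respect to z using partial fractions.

Decompose: 3/[(z - 1)(z + 4)] = (3/5)/(z - 1) - (3/5)/(z + 4). Integrate each term: (3/5) ln|(z - 1)| - (3/5) ln|(z + 4)| + C


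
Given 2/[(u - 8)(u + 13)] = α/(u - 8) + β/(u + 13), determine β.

Cover-up at u = -13: β = 2/(-13 - 8) = -2/21


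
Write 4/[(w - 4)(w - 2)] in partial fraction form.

4/(w - 4)(w - 2) = α/(w - 4) + β/(w - 2). α = 4/(4 - 2) = 2, β = 4/(2 - 4) = -2
Result: 2/(w - 4) - 2/(w - 2)


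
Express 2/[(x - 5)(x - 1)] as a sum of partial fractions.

2/(x - 5)(x - 1) = A/(x - 5) + B/(x - 1). A = 2/(5 - 1) = 1/2, B = 2/(1 - 5) = -1/2
Result: (1/2)/(x - 5) - (1/2)/(x - 1)


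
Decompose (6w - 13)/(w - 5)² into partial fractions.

(6w - 13) = P(w - 5) + Q. At w = 5: Q = 6·5 - 13 = 17. Coeff of w: P = 6
Result: 6/(w - 5) + 17/(w - 5)²


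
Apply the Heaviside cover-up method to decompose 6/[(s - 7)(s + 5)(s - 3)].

Cover (s - 7), s=7: P = 6/[(7 + 5)(7 - 3)] = 1/8. Cover (s + 5), s=-5: Q = 6/[(-5 - 7)(-5 - 3)] = 1/16. Cover (s - 3), s=3: R = 6/[(3 - 7)(3 + 5)] = -3/16.
Result: (1/8)/(s - 7) + (1/16)/(s + 5) - (3/16)/(s - 3)


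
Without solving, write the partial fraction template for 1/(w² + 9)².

Repeated quadratic factor: (Aw + B)/(w² + 9) + (Cw + D)/(w² + 9)²


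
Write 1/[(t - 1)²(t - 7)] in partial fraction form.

Cover-up at t=7: R = 1/(7 - 1)² = 1/36. Cover-up at t=1: Q = 1/(1 - 7) = -1/6. Comparing t² coeff: P = -R = -1/36
Result: (-1/36)/(t - 1) - (1/6)/(t - 1)² + (1/36)/(t - 7)


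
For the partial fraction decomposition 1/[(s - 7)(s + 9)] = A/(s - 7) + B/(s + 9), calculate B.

Cover-up at s = -9: B = 1/(-9 - 7) = -1/16


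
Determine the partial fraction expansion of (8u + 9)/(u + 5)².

(8u + 9) = A(u + 5) + B. At u = -5: B = 8·(-5) + 9 = -31. Coeff of u: A = 8
Result: 8/(u + 5) - 31/(u + 5)²


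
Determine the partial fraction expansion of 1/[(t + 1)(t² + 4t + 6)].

Cover-up at t = -1: A = 1/((-1)² + 4·(-1) + 6) = 1/3. Then B = -A = -1/3, C = -A·(4 - 1) = -1
Result: (1/3)/(t + 1) - ((1/3)t + 1)/(t² + 4t + 6)


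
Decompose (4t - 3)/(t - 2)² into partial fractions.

(4t - 3) = P(t - 2) + Q. At t = 2: Q = 4·2 - 3 = 5. Coeff of t: P = 4
Result: 4/(t - 2) + 5/(t - 2)²


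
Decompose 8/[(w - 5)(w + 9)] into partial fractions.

8/(w - 5)(w + 9) = P/(w - 5) + Q/(w + 9). P = 8/(5 + 9) = 4/7, Q = 8/(-9 - 5) = -4/7
Result: (4/7)/(w - 5) - (4/7)/(w + 9)


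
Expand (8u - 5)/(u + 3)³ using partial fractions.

(8u - 5) = A(u + 3)² + B(u + 3) + C. At u = -3: C = 8·(-3) - 5 = -29. Coefficients: A = 0, B = 8
Result: 8/(u + 3)² - 29/(u + 3)³


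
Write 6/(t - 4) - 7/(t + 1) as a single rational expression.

Common denominator (t - 4)(t + 1). Numerator: 6(t + 1) - 7(t - 4) = (6t + 6) - (7t - 28) = -t + 34
Result: (-t + 34)/[(t - 4)(t + 1)]


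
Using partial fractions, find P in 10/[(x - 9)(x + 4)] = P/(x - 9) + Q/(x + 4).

Cover-up at x = 9: P = 10/(9 + 4) = 10/13


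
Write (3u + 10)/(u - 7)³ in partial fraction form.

(3u + 10) = P(u - 7)² + Q(u - 7) + R. At u = 7: R = 3·7 + 10 = 31. Coefficients: P = 0, Q = 3
Result: 3/(u - 7)² + 31/(u - 7)³


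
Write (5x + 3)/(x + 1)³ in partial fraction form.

(5x + 3) = α(x + 1)² + β(x + 1) + γ. At x = -1: γ = 5·(-1) + 3 = -2. Coefficients: α = 0, β = 5
Result: 5/(x + 1)² - 2/(x + 1)³


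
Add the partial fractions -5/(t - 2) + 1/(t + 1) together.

Common denominator (t - 2)(t + 1). Numerator: -5(t + 1) + 1(t - 2) = (-5t - 5) + (t - 2) = -4t - 7
Result: (-4t - 7)/[(t - 2)(t + 1)]


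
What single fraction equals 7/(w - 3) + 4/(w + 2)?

Common denominator (w - 3)(w + 2). Numerator: 7(w + 2) + 4(w - 3) = (7w + 14) + (4w - 12) = 11w + 2
Result: (11w + 2)/[(w - 3)(w + 2)]


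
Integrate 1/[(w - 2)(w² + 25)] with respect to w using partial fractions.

Cover-up at w=2: P = 1/(2²+25) = 1/29. Coeff matching: Q = -1/29, R = -2/29. Decomposition: (1/29)/(w - 2) - ((1/29)w + 2/29)/(w² + 25). Integrate: linear → ln, quadratic → (1/2)ln + arctan: (1/29) ln|(w - 2)| - (1/58) ln(w² + 25) - (2/145) arctan(w/5) + C


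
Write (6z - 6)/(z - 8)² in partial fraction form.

(6z - 6) = A(z - 8) + B. At z = 8: B = 6·8 - 6 = 42. Coeff of z: A = 6
Result: 6/(z - 8) + 42/(z - 8)²


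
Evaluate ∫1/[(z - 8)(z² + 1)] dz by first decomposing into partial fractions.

Cover-up at z=8: A = 1/(8²+1) = 1/65. Coeff matching: B = -1/65, C = -8/65. Decomposition: (1/65)/(z - 8) - ((1/65)z + 8/65)/(z² + 1). Integrate: linear → ln, quadratic → (1/2)ln + arctan: (1/65) ln|(z - 8)| - (1/130) ln(z² + 1) - (8/65) arctan(z) + C


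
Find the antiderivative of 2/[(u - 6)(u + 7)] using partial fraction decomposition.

Decompose: 2/[(u - 6)(u + 7)] = (2/13)/(u - 6) - (2/13)/(u + 7). Integrate each term: (2/13) ln|(u - 6)| - (2/13) ln|(u + 7)| + C


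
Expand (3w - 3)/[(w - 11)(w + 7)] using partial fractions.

At w=11: α = (3·11 - 3)/(11 + 7) = 5/3. At w=-7: β = (3·(-7) - 3)/(-7 - 11) = 4/3
Result: (5/3)/(w - 11) + (4/3)/(w + 7)


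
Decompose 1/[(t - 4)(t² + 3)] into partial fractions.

Cover-up at t = 4: α = 1/(4² + 3) = 1/19. Then β = -α = -1/19, γ = -α·(0 + 4) = -4/19
Result: (1/19)/(t - 4) - ((1/19)t + 4/19)/(t² + 3)


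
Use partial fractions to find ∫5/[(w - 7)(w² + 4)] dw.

Cover-up at w=7: A = 5/(7²+4) = 5/53. Coeff matching: B = -5/53, C = -35/53. Decomposition: (5/53)/(w - 7) - ((5/53)w + 35/53)/(w² + 4). Integrate: linear → ln, quadratic → (1/2)ln + arctan: (5/53) ln|(w - 7)| - (5/106) ln(w² + 4) - (35/106) arctan(w/2) + C


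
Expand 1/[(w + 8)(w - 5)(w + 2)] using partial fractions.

Using cover-up method: α = 1/78, β = 1/91, γ = -1/42
Result: (1/78)/(w + 8) + (1/91)/(w - 5) - (1/42)/(w + 2)


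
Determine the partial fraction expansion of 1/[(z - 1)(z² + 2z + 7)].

Cover-up at z = 1: α = 1/(1² + 2·1 + 7) = 1/10. Then β = -α = -1/10, γ = -α·(2 + 1) = -3/10
Result: (1/10)/(z - 1) - ((1/10)z + 3/10)/(z² + 2z + 7)


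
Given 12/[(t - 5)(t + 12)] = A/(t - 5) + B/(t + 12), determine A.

Cover-up at t = 5: A = 12/(5 + 12) = 12/17


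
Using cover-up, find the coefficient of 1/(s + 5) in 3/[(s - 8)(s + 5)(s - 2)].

Cover (s + 5), set s=-5: 3/[(-5 - 8)(-5 - 2)] = 3/91


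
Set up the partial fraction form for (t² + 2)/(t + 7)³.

Repeated linear factor (power 3): A/(t + 7) + B/(t + 7)² + C/(t + 7)³


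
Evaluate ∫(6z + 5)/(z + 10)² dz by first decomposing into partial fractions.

Decompose: A = 6, B = 6·(-10) + 5 = -55, so (6z + 5)/(z + 10)² = 6/(z + 10) - 55/(z + 10)². Integrate: ∫ A/(z + 10) dz = 6 ln|(z + 10)|; ∫ B/(z + 10)² dz = 55/(z + 10). Sum: 6 ln|(z + 10)| + 55/(z + 10) + C


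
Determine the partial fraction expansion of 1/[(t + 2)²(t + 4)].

Cover-up at t=-4: γ = 1/(-4 + 2)² = 1/4. Cover-up at t=-2: β = 1/(-2 + 4) = 1/2. Comparing t² coeff: α = -γ = -1/4
Result: (-1/4)/(t + 2) + (1/2)/(t + 2)² + (1/4)/(t + 4)


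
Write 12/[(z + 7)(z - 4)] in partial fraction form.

12/(z + 7)(z - 4) = P/(z + 7) + Q/(z - 4). P = 12/(-7 - 4) = -12/11, Q = 12/(4 + 7) = 12/11
Result: (-12/11)/(z + 7) + (12/11)/(z - 4)


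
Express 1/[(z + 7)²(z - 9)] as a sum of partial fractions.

Cover-up at z=9: γ = 1/(9 + 7)² = 1/256. Cover-up at z=-7: β = 1/(-7 - 9) = -1/16. Comparing z² coeff: α = -γ = -1/256
Result: (-1/256)/(z + 7) - (1/16)/(z + 7)² + (1/256)/(z - 9)


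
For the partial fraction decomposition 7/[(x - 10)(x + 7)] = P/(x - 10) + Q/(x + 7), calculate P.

Cover-up at x = 10: P = 7/(10 + 7) = 7/17


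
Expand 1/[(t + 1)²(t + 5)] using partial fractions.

Cover-up at t=-5: C = 1/(-5 + 1)² = 1/16. Cover-up at t=-1: B = 1/(-1 + 5) = 1/4. Comparing t² coeff: A = -C = -1/16
Result: (-1/16)/(t + 1) + (1/4)/(t + 1)² + (1/16)/(t + 5)


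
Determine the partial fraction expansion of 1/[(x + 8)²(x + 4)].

Cover-up at x=-4: R = 1/(-4 + 8)² = 1/16. Cover-up at x=-8: Q = 1/(-8 + 4) = -1/4. Comparing x² coeff: P = -R = -1/16
Result: (-1/16)/(x + 8) - (1/4)/(x + 8)² + (1/16)/(x + 4)


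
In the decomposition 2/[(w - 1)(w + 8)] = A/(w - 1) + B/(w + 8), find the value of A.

Cover-up at w = 1: A = 2/(1 + 8) = 2/9


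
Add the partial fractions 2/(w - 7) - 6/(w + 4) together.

Common denominator (w - 7)(w + 4). Numerator: 2(w + 4) - 6(w - 7) = (2w + 8) - (6w - 42) = -4w + 50
Result: (-4w + 50)/[(w - 7)(w + 4)]


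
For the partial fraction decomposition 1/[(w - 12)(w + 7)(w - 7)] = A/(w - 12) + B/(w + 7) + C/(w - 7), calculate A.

Cover-up at w = 12: A = 1/[(12 + 7)(12 - 7)] = 1/[(19)(5)] = 1/95


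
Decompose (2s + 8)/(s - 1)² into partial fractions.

(2s + 8) = A(s - 1) + B. At s = 1: B = 2·1 + 8 = 10. Coeff of s: A = 2
Result: 2/(s - 1) + 10/(s - 1)²


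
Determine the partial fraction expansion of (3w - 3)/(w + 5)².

(3w - 3) = A(w + 5) + B. At w = -5: B = 3·(-5) - 3 = -18. Coeff of w: A = 3
Result: 3/(w + 5) - 18/(w + 5)²


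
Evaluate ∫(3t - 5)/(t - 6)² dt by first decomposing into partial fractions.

Decompose: P = 3, Q = 3·6 - 5 = 13, so (3t - 5)/(t - 6)² = 3/(t - 6) + 13/(t - 6)². Integrate: ∫ P/(t - 6) dt = 3 ln|(t - 6)|; ∫ Q/(t - 6)² dt = -13/(t - 6). Sum: 3 ln|(t - 6)| - 13/(t - 6) + C


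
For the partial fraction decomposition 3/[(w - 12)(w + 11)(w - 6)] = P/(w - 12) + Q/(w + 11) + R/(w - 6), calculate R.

Cover-up at w = 6: R = 3/[(6 - 12)(6 + 11)] = 3/[(-6)(17)] = -3/102 = -1/34


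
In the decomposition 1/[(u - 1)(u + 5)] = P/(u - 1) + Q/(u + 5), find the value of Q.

Cover-up at u = -5: Q = 1/(-5 - 1) = -1/6


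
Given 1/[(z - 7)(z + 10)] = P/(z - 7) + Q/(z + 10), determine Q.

Cover-up at z = -10: Q = 1/(-10 - 7) = -1/17


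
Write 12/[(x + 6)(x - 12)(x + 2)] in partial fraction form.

Using cover-up method: P = 1/6, Q = 1/21, R = -3/14
Result: (1/6)/(x + 6) + (1/21)/(x - 12) - (3/14)/(x + 2)


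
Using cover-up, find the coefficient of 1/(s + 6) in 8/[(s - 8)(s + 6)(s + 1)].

Cover (s + 6), set s=-6: 8/[(-6 - 8)(-6 + 1)] = 4/35


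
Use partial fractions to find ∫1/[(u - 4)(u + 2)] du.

Decompose: 1/[(u - 4)(u + 2)] = (1/6)/(u - 4) - (1/6)/(u + 2). Integrate each term: (1/6) ln|(u - 4)| - (1/6) ln|(u + 2)| + C


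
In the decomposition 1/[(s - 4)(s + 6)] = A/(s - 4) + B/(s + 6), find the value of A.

Cover-up at s = 4: A = 1/(4 + 6) = 1/10


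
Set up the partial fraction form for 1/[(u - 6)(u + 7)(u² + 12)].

Two linear + quadratic: P/(u - 6) + Q/(u + 7) + (Ru + S)/(u² + 12)


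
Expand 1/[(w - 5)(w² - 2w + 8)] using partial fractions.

Cover-up at w = 5: α = 1/(5² - 2·5 + 8) = 1/23. Then β = -α = -1/23, γ = -α·(-2 + 5) = -3/23
Result: (1/23)/(w - 5) - ((1/23)w + 3/23)/(w² - 2w + 8)


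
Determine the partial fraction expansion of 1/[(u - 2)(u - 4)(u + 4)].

Using cover-up method: α = -1/12, β = 1/16, γ = 1/48
Result: (-1/12)/(u - 2) + (1/16)/(u - 4) + (1/48)/(u + 4)


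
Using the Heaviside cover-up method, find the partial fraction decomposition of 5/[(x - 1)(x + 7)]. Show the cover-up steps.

Cover (x - 1): set x=1, get A = 5/(1 + 7) = 5/8. Cover (x + 7): set x=-7, get B = 5/(-7 - 1) = -5/8.
Result: (5/8)/(x - 1) - (5/8)/(x + 7)


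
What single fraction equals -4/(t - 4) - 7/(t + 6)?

Common denominator (t - 4)(t + 6). Numerator: -4(t + 6) - 7(t - 4) = (-4t - 24) - (7t - 28) = -11t + 4
Result: (-11t + 4)/[(t - 4)(t + 6)]


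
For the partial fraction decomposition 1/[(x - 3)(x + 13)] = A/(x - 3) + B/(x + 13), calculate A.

Cover-up at x = 3: A = 1/(3 + 13) = 1/16


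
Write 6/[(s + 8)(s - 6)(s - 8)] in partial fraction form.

Using cover-up method: A = 3/112, B = -3/14, C = 3/16
Result: (3/112)/(s + 8) - (3/14)/(s - 6) + (3/16)/(s - 8)


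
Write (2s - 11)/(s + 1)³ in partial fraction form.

(2s - 11) = α(s + 1)² + β(s + 1) + γ. At s = -1: γ = 2·(-1) - 11 = -13. Coefficients: α = 0, β = 2
Result: 2/(s + 1)² - 13/(s + 1)³


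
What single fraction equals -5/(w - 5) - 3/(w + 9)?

Common denominator (w - 5)(w + 9). Numerator: -5(w + 9) - 3(w - 5) = (-5w - 45) - (3w - 15) = -8w - 30
Result: (-8w - 30)/[(w - 5)(w + 9)]


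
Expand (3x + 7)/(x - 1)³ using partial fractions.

(3x + 7) = P(x - 1)² + Q(x - 1) + R. At x = 1: R = 3·1 + 7 = 10. Coefficients: P = 0, Q = 3
Result: 3/(x - 1)² + 10/(x - 1)³


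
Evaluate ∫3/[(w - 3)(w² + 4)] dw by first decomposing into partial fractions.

Cover-up at w=3: P = 3/(3²+4) = 3/13. Coeff matching: Q = -3/13, R = -9/13. Decomposition: (3/13)/(w - 3) - ((3/13)w + 9/13)/(w² + 4). Integrate: linear → ln, quadratic → (1/2)ln + arctan: (3/13) ln|(w - 3)| - (3/26) ln(w² + 4) - (9/26) arctan(w/2) + C


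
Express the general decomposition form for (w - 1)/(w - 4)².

Repeated linear factor: P/(w - 4) + Q/(w - 4)²


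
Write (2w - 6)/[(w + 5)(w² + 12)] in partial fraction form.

At w=-5: α = (2·(-5) - 6)/((-5)² + 12) = -16/37. β = -α = 16/37, γ = 2 - (-5)·α = -6/37
Result: (-16/37)/(w + 5) + ((16/37)w - 6/37)/(w² + 12)


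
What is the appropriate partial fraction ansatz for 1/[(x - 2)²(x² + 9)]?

Repeated linear + quadratic: α/(x - 2) + β/(x - 2)² + (γx + δ)/(x² + 9)


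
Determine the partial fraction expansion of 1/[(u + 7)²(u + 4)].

Cover-up at u=-4: γ = 1/(-4 + 7)² = 1/9. Cover-up at u=-7: β = 1/(-7 + 4) = -1/3. Comparing u² coeff: α = -γ = -1/9
Result: (-1/9)/(u + 7) - (1/3)/(u + 7)² + (1/9)/(u + 4)


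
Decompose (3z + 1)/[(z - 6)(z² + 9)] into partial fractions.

At z=6: α = (3·6 + 1)/(6² + 9) = 19/45. β = -α = -19/45, γ = 3 - 6·α = 7/15
Result: (19/45)/(z - 6) - ((19/45)z - 7/15)/(z² + 9)


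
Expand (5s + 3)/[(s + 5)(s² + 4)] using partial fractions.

At s=-5: P = (5·(-5) + 3)/((-5)² + 4) = -22/29. Q = -P = 22/29, R = 5 - (-5)·P = 35/29
Result: (-22/29)/(s + 5) + ((22/29)s + 35/29)/(s² + 4)


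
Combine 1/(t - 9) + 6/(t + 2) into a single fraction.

Common denominator (t - 9)(t + 2). Numerator: 1(t + 2) + 6(t - 9) = (t + 2) + (6t - 54) = 7t - 52
Result: (7t - 52)/[(t - 9)(t + 2)]


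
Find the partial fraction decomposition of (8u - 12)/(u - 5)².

(8u - 12) = A(u - 5) + B. At u = 5: B = 8·5 - 12 = 28. Coeff of u: A = 8
Result: 8/(u - 5) + 28/(u - 5)²


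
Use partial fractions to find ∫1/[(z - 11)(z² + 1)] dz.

Cover-up at z=11: P = 1/(11²+1) = 1/122. Coeff matching: Q = -1/122, R = -11/122. Decomposition: (1/122)/(z - 11) - ((1/122)z + 11/122)/(z² + 1). Integrate: linear → ln, quadratic → (1/2)ln + arctan: (1/122) ln|(z - 11)| - (1/244) ln(z² + 1) - (11/122) arctan(z) + C


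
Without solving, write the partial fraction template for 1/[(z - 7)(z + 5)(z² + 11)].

Two linear + quadratic: A/(z - 7) + B/(z + 5) + (Cz + D)/(z² + 11)


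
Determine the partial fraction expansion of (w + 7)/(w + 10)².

(w + 7) = A(w + 10) + B. At w = -10: B = 1·(-10) + 7 = -3. Coeff of w: A = 1
Result: 1/(w + 10) - 3/(w + 10)²


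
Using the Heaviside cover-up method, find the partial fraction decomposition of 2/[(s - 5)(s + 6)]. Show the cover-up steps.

Cover (s - 5): set s=5, get α = 2/(5 + 6) = 2/11. Cover (s + 6): set s=-6, get β = 2/(-6 - 5) = -2/11.
Result: (2/11)/(s - 5) - (2/11)/(s + 6)


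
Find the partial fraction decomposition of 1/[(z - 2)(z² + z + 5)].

Cover-up at z = 2: P = 1/(2² + 1·2 + 5) = 1/11. Then Q = -P = -1/11, R = -P·(1 + 2) = -3/11
Result: (1/11)/(z - 2) - ((1/11)z + 3/11)/(z² + z + 5)


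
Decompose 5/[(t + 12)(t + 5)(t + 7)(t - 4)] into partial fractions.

Using Heaviside cover-up: (-1/112)/(t + 12) - (5/126)/(t + 5) + (1/22)/(t + 7) + (5/1584)/(t - 4)


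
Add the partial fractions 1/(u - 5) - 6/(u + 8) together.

Common denominator (u - 5)(u + 8). Numerator: 1(u + 8) - 6(u - 5) = (u + 8) - (6u - 30) = -5u + 38
Result: (-5u + 38)/[(u - 5)(u + 8)]


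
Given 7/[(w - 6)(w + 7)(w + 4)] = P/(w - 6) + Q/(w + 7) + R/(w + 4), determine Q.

Cover-up at w = -7: Q = 7/[(-7 - 6)(-7 + 4)] = 7/[(-13)(-3)] = 7/39


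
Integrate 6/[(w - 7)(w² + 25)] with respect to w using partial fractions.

Cover-up at w=7: α = 6/(7²+25) = 3/37. Coeff matching: β = -3/37, γ = -21/37. Decomposition: (3/37)/(w - 7) - ((3/37)w + 21/37)/(w² + 25). Integrate: linear → ln, quadratic → (1/2)ln + arctan: (3/37) ln|(w - 7)| - (3/74) ln(w² + 25) - (21/185) arctan(w/5) + C


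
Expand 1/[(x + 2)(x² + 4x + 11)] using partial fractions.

Cover-up at x = -2: P = 1/((-2)² + 4·(-2) + 11) = 1/7. Then Q = -P = -1/7, R = -P·(4 - 2) = -2/7
Result: (1/7)/(x + 2) - ((1/7)x + 2/7)/(x² + 4x + 11)


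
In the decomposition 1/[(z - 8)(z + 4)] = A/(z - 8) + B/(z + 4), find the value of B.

Cover-up at z = -4: B = 1/(-4 - 8) = -1/12


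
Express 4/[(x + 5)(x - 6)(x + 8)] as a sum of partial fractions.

Using cover-up method: A = -4/33, B = 2/77, C = 2/21
Result: (-4/33)/(x + 5) + (2/77)/(x - 6) + (2/21)/(x + 8)


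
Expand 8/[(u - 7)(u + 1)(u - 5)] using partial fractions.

Using cover-up method: A = 1/2, B = 1/6, C = -2/3
Result: (1/2)/(u - 7) + (1/6)/(u + 1) - (2/3)/(u - 5)


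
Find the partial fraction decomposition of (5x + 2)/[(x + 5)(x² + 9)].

At x=-5: α = (5·(-5) + 2)/((-5)² + 9) = -23/34. β = -α = 23/34, γ = 5 - (-5)·α = 55/34
Result: (-23/34)/(x + 5) + ((23/34)x + 55/34)/(x² + 9)


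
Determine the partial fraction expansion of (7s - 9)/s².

(7s - 9) = Ps + Q. At s = 0: Q = 7·0 - 9 = -9. Coeff of s: P = 7
Result: 7/s - 9/s²


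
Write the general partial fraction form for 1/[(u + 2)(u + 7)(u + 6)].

Three distinct linear factors: A/(u + 2) + B/(u + 7) + C/(u + 6)


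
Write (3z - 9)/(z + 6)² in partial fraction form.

(3z - 9) = A(z + 6) + B. At z = -6: B = 3·(-6) - 9 = -27. Coeff of z: A = 3
Result: 3/(z + 6) - 27/(z + 6)²


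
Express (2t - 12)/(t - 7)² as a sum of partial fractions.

(2t - 12) = A(t - 7) + B. At t = 7: B = 2·7 - 12 = 2. Coeff of t: A = 2
Result: 2/(t - 7) + 2/(t - 7)²


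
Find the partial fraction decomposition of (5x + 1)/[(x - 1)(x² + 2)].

At x=1: P = (5·1 + 1)/(1² + 2) = 2. Q = -P = -2, R = 5 - 1·P = 3
Result: 2/(x - 1) - (2x - 3)/(x² + 2)


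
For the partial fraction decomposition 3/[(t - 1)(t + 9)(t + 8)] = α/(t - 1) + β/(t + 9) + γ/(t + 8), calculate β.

Cover-up at t = -9: β = 3/[(-9 - 1)(-9 + 8)] = 3/[(-10)(-1)] = 3/10


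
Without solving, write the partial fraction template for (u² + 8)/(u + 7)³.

Repeated linear factor (power 3): A/(u + 7) + B/(u + 7)² + C/(u + 7)³


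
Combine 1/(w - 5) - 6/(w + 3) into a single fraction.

Common denominator (w - 5)(w + 3). Numerator: 1(w + 3) - 6(w - 5) = (w + 3) - (6w - 30) = -5w + 33
Result: (-5w + 33)/[(w - 5)(w + 3)]


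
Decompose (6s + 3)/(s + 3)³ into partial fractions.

(6s + 3) = A(s + 3)² + B(s + 3) + C. At s = -3: C = 6·(-3) + 3 = -15. Coefficients: A = 0, B = 6
Result: 6/(s + 3)² - 15/(s + 3)³


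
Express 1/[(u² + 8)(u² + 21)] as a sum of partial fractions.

Coefficient matching gives α = γ = 0, β = 1/(21-8) = 1/13, δ = -β = -1/13
Result: (1/13)/(u² + 8) - (1/13)/(u² + 21)


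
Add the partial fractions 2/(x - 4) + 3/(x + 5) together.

Common denominator (x - 4)(x + 5). Numerator: 2(x + 5) + 3(x - 4) = (2x + 10) + (3x - 12) = 5x - 2
Result: (5x - 2)/[(x - 4)(x + 5)]


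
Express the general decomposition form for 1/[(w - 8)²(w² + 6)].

Repeated linear + quadratic: P/(w - 8) + Q/(w - 8)² + (Rw + S)/(w² + 6)


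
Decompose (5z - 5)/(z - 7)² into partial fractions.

(5z - 5) = P(z - 7) + Q. At z = 7: Q = 5·7 - 5 = 30. Coeff of z: P = 5
Result: 5/(z - 7) + 30/(z - 7)²


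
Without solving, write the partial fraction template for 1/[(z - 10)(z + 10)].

Distinct linear factors: A/(z - 10) + B/(z + 10)


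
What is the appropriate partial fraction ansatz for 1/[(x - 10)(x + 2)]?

Distinct linear factors: α/(x - 10) + β/(x + 2)


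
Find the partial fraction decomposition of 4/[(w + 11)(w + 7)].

4/(w + 11)(w + 7) = P/(w + 11) + Q/(w + 7). P = 4/(-11 + 7) = -1, Q = 4/(-7 + 11) = 1
Result: -1/(w + 11) + 1/(w + 7)


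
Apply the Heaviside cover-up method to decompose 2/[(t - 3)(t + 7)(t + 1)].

Cover (t - 3), t=3: P = 2/[(3 + 7)(3 + 1)] = 1/20. Cover (t + 7), t=-7: Q = 2/[(-7 - 3)(-7 + 1)] = 1/30. Cover (t + 1), t=-1: R = 2/[(-1 - 3)(-1 + 7)] = -1/12.
Result: (1/20)/(t - 3) + (1/30)/(t + 7) - (1/12)/(t + 1)


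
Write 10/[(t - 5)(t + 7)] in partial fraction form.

10/(t - 5)(t + 7) = A/(t - 5) + B/(t + 7). A = 10/(5 + 7) = 5/6, B = 10/(-7 - 5) = -5/6
Result: (5/6)/(t - 5) - (5/6)/(t + 7)


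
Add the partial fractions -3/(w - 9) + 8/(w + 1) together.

Common denominator (w - 9)(w + 1). Numerator: -3(w + 1) + 8(w - 9) = (-3w - 3) + (8w - 72) = 5w - 75
Result: (5w - 75)/[(w - 9)(w + 1)]


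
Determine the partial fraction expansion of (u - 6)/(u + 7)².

(u - 6) = A(u + 7) + B. At u = -7: B = 1·(-7) - 6 = -13. Coeff of u: A = 1
Result: 1/(u + 7) - 13/(u + 7)²


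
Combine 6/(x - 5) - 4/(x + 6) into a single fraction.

Common denominator (x - 5)(x + 6). Numerator: 6(x + 6) - 4(x - 5) = (6x + 36) - (4x - 20) = 2x + 56
Result: (2x + 56)/[(x - 5)(x + 6)]


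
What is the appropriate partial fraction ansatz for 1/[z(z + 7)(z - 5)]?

Three distinct linear factors: P/z + Q/(z + 7) + R/(z - 5)


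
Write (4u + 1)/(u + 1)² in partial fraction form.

(4u + 1) = A(u + 1) + B. At u = -1: B = 4·(-1) + 1 = -3. Coeff of u: A = 4
Result: 4/(u + 1) - 3/(u + 1)²


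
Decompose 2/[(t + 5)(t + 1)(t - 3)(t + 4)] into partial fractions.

Using Heaviside cover-up: (-1/16)/(t + 5) - (1/24)/(t + 1) + (1/112)/(t - 3) + (2/21)/(t + 4)


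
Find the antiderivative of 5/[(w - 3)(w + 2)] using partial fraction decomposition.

Decompose: 5/[(w - 3)(w + 2)] = 1/(w - 3) - 1/(w + 2). Integrate each term: ln|(w - 3)| - ln|(w + 2)| + C


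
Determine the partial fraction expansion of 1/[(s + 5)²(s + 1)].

Cover-up at s=-1: γ = 1/(-1 + 5)² = 1/16. Cover-up at s=-5: β = 1/(-5 + 1) = -1/4. Comparing s² coeff: α = -γ = -1/16
Result: (-1/16)/(s + 5) - (1/4)/(s + 5)² + (1/16)/(s + 1)


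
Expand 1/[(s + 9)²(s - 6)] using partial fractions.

Cover-up at s=6: γ = 1/(6 + 9)² = 1/225. Cover-up at s=-9: β = 1/(-9 - 6) = -1/15. Comparing s² coeff: α = -γ = -1/225
Result: (-1/225)/(s + 9) - (1/15)/(s + 9)² + (1/225)/(s - 6)


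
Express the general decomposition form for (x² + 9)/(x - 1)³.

Repeated linear factor (power 3): α/(x - 1) + β/(x - 1)² + γ/(x - 1)³


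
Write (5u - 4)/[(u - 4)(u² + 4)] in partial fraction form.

At u=4: P = (5·4 - 4)/(4² + 4) = 4/5. Q = -P = -4/5, R = 5 - 4·P = 9/5
Result: (4/5)/(u - 4) - ((4/5)u - 9/5)/(u² + 4)


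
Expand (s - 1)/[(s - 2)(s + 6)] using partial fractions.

At s=2: P = (1·2 - 1)/(2 + 6) = 1/8. At s=-6: Q = (1·(-6) - 1)/(-6 - 2) = 7/8
Result: (1/8)/(s - 2) + (7/8)/(s + 6)


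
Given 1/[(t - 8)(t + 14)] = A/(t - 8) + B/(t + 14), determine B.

Cover-up at t = -14: B = 1/(-14 - 8) = -1/22


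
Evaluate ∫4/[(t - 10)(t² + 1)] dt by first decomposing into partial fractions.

Cover-up at t=10: P = 4/(10²+1) = 4/101. Coeff matching: Q = -4/101, R = -40/101. Decomposition: (4/101)/(t - 10) - ((4/101)t + 40/101)/(t² + 1). Integrate: linear → ln, quadratic → (1/2)ln + arctan: (4/101) ln|(t - 10)| - (2/101) ln(t² + 1) - (40/101) arctan(t) + C


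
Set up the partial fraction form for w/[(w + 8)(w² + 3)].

Linear + irreducible quadratic: α/(w + 8) + (βw + γ)/(w² + 3)


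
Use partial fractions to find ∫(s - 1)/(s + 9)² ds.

Decompose: A = 1, B = 1·(-9) - 1 = -10, so (s - 1)/(s + 9)² = 1/(s + 9) - 10/(s + 9)². Integrate: ∫ A/(s + 9) ds = ln|(s + 9)|; ∫ B/(s + 9)² ds = 10/(s + 9). Sum: ln|(s + 9)| + 10/(s + 9) + C


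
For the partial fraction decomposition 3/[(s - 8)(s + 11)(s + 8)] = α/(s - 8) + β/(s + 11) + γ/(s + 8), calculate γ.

Cover-up at s = -8: γ = 3/[(-8 - 8)(-8 + 11)] = 3/[(-16)(3)] = -3/48 = -1/16


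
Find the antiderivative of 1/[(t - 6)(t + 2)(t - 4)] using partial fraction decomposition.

Cover-up: A = 1/16, B = 1/48, C = -1/12. Decomposition: (1/16)/(t - 6) + (1/48)/(t + 2) - (1/12)/(t - 4). Integrate each term: (1/16) ln|(t - 6)| + (1/48) ln|(t + 2)| - (1/12) ln|(t - 4)| + C


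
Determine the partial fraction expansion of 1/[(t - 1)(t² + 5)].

Cover-up at t = 1: α = 1/(1² + 5) = 1/6. Then β = -α = -1/6, γ = -α·(0 + 1) = -1/6
Result: (1/6)/(t - 1) - ((1/6)t + 1/6)/(t² + 5)


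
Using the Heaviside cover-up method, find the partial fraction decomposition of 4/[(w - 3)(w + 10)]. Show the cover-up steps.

Cover (w - 3): set w=3, get A = 4/(3 + 10) = 4/13. Cover (w + 10): set w=-10, get B = 4/(-10 - 3) = -4/13.
Result: (4/13)/(w - 3) - (4/13)/(w + 10)


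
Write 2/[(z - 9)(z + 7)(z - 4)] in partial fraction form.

Using cover-up method: P = 1/40, Q = 1/88, R = -2/55
Result: (1/40)/(z - 9) + (1/88)/(z + 7) - (2/55)/(z - 4)


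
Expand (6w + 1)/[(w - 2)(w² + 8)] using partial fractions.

At w=2: P = (6·2 + 1)/(2² + 8) = 13/12. Q = -P = -13/12, R = 6 - 2·P = 23/6
Result: (13/12)/(w - 2) - ((13/12)w - 23/6)/(w² + 8)


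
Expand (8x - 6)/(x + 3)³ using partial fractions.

(8x - 6) = α(x + 3)² + β(x + 3) + γ. At x = -3: γ = 8·(-3) - 6 = -30. Coefficients: α = 0, β = 8
Result: 8/(x + 3)² - 30/(x + 3)³


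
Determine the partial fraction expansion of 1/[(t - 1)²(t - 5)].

Cover-up at t=5: R = 1/(5 - 1)² = 1/16. Cover-up at t=1: Q = 1/(1 - 5) = -1/4. Comparing t² coeff: P = -R = -1/16
Result: (-1/16)/(t - 1) - (1/4)/(t - 1)² + (1/16)/(t - 5)


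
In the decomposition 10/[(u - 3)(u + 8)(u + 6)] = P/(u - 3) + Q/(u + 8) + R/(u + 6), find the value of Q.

Cover-up at u = -8: Q = 10/[(-8 - 3)(-8 + 6)] = 10/[(-11)(-2)] = 10/22 = 5/11


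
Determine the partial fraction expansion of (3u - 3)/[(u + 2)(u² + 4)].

At u=-2: A = (3·(-2) - 3)/((-2)² + 4) = -9/8. B = -A = 9/8, C = 3 - (-2)·A = 3/4
Result: (-9/8)/(u + 2) + ((9/8)u + 3/4)/(u² + 4)


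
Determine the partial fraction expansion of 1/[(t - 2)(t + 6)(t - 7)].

Using cover-up method: P = -1/40, Q = 1/104, R = 1/65
Result: (-1/40)/(t - 2) + (1/104)/(t + 6) + (1/65)/(t - 7)


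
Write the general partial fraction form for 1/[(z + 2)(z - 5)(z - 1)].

Three distinct linear factors: α/(z + 2) + β/(z - 5) + γ/(z - 1)


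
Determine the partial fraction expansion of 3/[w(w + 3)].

3/w(w + 3) = P/w + Q/(w + 3). P = 3/(0 + 3) = 1, Q = 3/(-3 - 0) = -1
Result: 1/w - 1/(w + 3)


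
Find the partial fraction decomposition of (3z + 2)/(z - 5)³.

(3z + 2) = A(z - 5)² + B(z - 5) + C. At z = 5: C = 3·5 + 2 = 17. Coefficients: A = 0, B = 3
Result: 3/(z - 5)² + 17/(z - 5)³


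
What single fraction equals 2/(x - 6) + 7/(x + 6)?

Common denominator (x - 6)(x + 6). Numerator: 2(x + 6) + 7(x - 6) = (2x + 12) + (7x - 42) = 9x - 30
Result: (9x - 30)/[(x - 6)(x + 6)]


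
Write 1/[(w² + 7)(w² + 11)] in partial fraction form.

Coefficient matching gives A = C = 0, B = 1/(11-7) = 1/4, D = -B = -1/4
Result: (1/4)/(w² + 7) - (1/4)/(w² + 11)


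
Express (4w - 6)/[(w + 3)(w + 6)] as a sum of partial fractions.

At w=-3: P = (4·(-3) - 6)/(-3 + 6) = -6. At w=-6: Q = (4·(-6) - 6)/(-6 + 3) = 10
Result: -6/(w + 3) + 10/(w + 6)


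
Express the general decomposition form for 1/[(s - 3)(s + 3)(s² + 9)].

Two linear + quadratic: P/(s - 3) + Q/(s + 3) + (Rs + S)/(s² + 9)


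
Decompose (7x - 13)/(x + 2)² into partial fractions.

(7x - 13) = α(x + 2) + β. At x = -2: β = 7·(-2) - 13 = -27. Coeff of x: α = 7
Result: 7/(x + 2) - 27/(x + 2)²


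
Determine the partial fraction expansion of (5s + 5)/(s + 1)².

(5s + 5) = A(s + 1) + B. At s = -1: B = 5·(-1) + 5 = 0. Coeff of s: A = 5
Result: 5/(s + 1)


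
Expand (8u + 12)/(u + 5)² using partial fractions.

(8u + 12) = P(u + 5) + Q. At u = -5: Q = 8·(-5) + 12 = -28. Coeff of u: P = 8
Result: 8/(u + 5) - 28/(u + 5)²


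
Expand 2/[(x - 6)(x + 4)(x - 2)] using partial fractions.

Using cover-up method: α = 1/20, β = 1/30, γ = -1/12
Result: (1/20)/(x - 6) + (1/30)/(x + 4) - (1/12)/(x - 2)


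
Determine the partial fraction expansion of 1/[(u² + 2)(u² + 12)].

Coefficient matching gives α = γ = 0, β = 1/(12-2) = 1/10, δ = -β = -1/10
Result: (1/10)/(u² + 2) - (1/10)/(u² + 12)


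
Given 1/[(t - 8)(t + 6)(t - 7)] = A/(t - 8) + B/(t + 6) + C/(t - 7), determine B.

Cover-up at t = -6: B = 1/[(-6 - 8)(-6 - 7)] = 1/[(-14)(-13)] = 1/182


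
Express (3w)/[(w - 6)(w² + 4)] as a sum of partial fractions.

At w=6: P = (3·6 + 0)/(6² + 4) = 9/20. Q = -P = -9/20, R = 3 - 6·P = 3/10
Result: (9/20)/(w - 6) - ((9/20)w - 3/10)/(w² + 4)


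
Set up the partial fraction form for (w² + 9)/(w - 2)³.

Repeated linear factor (power 3): A/(w - 2) + B/(w - 2)² + C/(w - 2)³


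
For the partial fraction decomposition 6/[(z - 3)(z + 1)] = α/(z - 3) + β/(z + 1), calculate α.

Cover-up at z = 3: α = 6/(3 + 1) = 6/4 = 3/2


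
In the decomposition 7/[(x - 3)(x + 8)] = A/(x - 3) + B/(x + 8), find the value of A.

Cover-up at x = 3: A = 7/(3 + 8) = 7/11


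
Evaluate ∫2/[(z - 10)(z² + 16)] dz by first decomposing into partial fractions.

Cover-up at z=10: A = 2/(10²+16) = 1/58. Coeff matching: B = -1/58, C = -5/29. Decomposition: (1/58)/(z - 10) - ((1/58)z + 5/29)/(z² + 16). Integrate: linear → ln, quadratic → (1/2)ln + arctan: (1/58) ln|(z - 10)| - (1/116) ln(z² + 16) - (5/116) arctan(z/4) + C


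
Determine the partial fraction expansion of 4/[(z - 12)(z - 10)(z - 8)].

Using cover-up method: α = 1/2, β = -1, γ = 1/2
Result: (1/2)/(z - 12) - 1/(z - 10) + (1/2)/(z - 8)


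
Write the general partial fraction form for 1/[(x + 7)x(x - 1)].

Three distinct linear factors: A/(x + 7) + B/x + C/(x - 1)


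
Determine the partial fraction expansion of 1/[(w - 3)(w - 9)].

1/(w - 3)(w - 9) = A/(w - 3) + B/(w - 9). A = 1/(3 - 9) = -1/6, B = 1/(9 - 3) = 1/6
Result: (-1/6)/(w - 3) + (1/6)/(w - 9)


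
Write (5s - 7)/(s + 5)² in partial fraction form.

(5s - 7) = α(s + 5) + β. At s = -5: β = 5·(-5) - 7 = -32. Coeff of s: α = 5
Result: 5/(s + 5) - 32/(s + 5)²


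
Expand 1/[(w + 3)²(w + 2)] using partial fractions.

Cover-up at w=-2: γ = 1/(-2 + 3)² = 1. Cover-up at w=-3: β = 1/(-3 + 2) = -1. Comparing w² coeff: α = -γ = -1
Result: -1/(w + 3) - 1/(w + 3)² + 1/(w + 2)


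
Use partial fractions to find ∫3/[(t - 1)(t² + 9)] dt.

Cover-up at t=1: A = 3/(1²+9) = 3/10. Coeff matching: B = -3/10, C = -3/10. Decomposition: (3/10)/(t - 1) - ((3/10)t + 3/10)/(t² + 9). Integrate: linear → ln, quadratic → (1/2)ln + arctan: (3/10) ln|(t - 1)| - (3/20) ln(t² + 9) - (1/10) arctan(t/3) + C


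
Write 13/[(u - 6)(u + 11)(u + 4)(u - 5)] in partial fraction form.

Using Heaviside cover-up: (13/170)/(u - 6) - (13/1904)/(u + 11) + (13/630)/(u + 4) - (13/144)/(u - 5)


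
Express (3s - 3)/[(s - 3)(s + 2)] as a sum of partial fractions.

At s=3: P = (3·3 - 3)/(3 + 2) = 6/5. At s=-2: Q = (3·(-2) - 3)/(-2 - 3) = 9/5
Result: (6/5)/(s - 3) + (9/5)/(s + 2)


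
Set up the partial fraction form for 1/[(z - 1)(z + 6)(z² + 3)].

Two linear + quadratic: P/(z - 1) + Q/(z + 6) + (Rz + S)/(z² + 3)


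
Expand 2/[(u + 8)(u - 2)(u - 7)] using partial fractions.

Using cover-up method: P = 1/75, Q = -1/25, R = 2/75
Result: (1/75)/(u + 8) - (1/25)/(u - 2) + (2/75)/(u - 7)


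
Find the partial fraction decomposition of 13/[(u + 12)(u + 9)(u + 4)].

Using cover-up method: α = 13/24, β = -13/15, γ = 13/40
Result: (13/24)/(u + 12) - (13/15)/(u + 9) + (13/40)/(u + 4)


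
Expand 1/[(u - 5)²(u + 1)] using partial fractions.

Cover-up at u=-1: γ = 1/(-1 - 5)² = 1/36. Cover-up at u=5: β = 1/(5 + 1) = 1/6. Comparing u² coeff: α = -γ = -1/36
Result: (-1/36)/(u - 5) + (1/6)/(u - 5)² + (1/36)/(u + 1)


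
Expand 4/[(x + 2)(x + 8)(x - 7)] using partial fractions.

Using cover-up method: P = -2/27, Q = 2/45, R = 4/135
Result: (-2/27)/(x + 2) + (2/45)/(x + 8) + (4/135)/(x - 7)


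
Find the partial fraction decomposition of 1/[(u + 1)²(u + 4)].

Cover-up at u=-4: γ = 1/(-4 + 1)² = 1/9. Cover-up at u=-1: β = 1/(-1 + 4) = 1/3. Comparing u² coeff: α = -γ = -1/9
Result: (-1/9)/(u + 1) + (1/3)/(u + 1)² + (1/9)/(u + 4)


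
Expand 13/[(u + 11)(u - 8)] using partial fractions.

13/(u + 11)(u - 8) = α/(u + 11) + β/(u - 8). α = 13/(-11 - 8) = -13/19, β = 13/(8 + 11) = 13/19
Result: (-13/19)/(u + 11) + (13/19)/(u - 8)


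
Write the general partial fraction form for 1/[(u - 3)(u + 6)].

Distinct linear factors: α/(u - 3) + β/(u + 6)


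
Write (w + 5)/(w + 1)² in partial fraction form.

(w + 5) = A(w + 1) + B. At w = -1: B = 1·(-1) + 5 = 4. Coeff of w: A = 1
Result: 1/(w + 1) + 4/(w + 1)²


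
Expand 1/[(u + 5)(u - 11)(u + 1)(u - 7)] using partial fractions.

Using Heaviside cover-up: (-1/768)/(u + 5) + (1/768)/(u - 11) + (1/384)/(u + 1) - (1/384)/(u - 7)


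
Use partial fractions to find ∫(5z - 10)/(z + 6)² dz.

Decompose: α = 5, β = 5·(-6) - 10 = -40, so (5z - 10)/(z + 6)² = 5/(z + 6) - 40/(z + 6)². Integrate: ∫ α/(z + 6) dz = 5 ln|(z + 6)|; ∫ β/(z + 6)² dz = 40/(z + 6). Sum: 5 ln|(z + 6)| + 40/(z + 6) + C


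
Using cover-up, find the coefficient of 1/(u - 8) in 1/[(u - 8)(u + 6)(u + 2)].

Cover (u - 8), set u=8: 1/[(8 + 6)(8 + 2)] = 1/140


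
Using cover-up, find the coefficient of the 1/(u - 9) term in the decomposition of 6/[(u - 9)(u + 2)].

Cover (u - 9), set u=9: 6/((u + 2) at u=9) = 6/(11) = 6/11


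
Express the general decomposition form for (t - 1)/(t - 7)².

Repeated linear factor: P/(t - 7) + Q/(t - 7)²


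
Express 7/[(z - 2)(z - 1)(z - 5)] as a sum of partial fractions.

Using cover-up method: A = -7/3, B = 7/4, C = 7/12
Result: (-7/3)/(z - 2) + (7/4)/(z - 1) + (7/12)/(z - 5)


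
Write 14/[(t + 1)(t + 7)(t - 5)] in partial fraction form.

Using cover-up method: P = -7/18, Q = 7/36, R = 7/36
Result: (-7/18)/(t + 1) + (7/36)/(t + 7) + (7/36)/(t - 5)


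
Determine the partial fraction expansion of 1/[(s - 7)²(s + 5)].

Cover-up at s=-5: C = 1/(-5 - 7)² = 1/144. Cover-up at s=7: B = 1/(7 + 5) = 1/12. Comparing s² coeff: A = -C = -1/144
Result: (-1/144)/(s - 7) + (1/12)/(s - 7)² + (1/144)/(s + 5)


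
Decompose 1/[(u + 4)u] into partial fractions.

1/(u + 4)u = A/(u + 4) + B/u. A = 1/(-4 - 0) = -1/4, B = 1/(0 + 4) = 1/4
Result: (-1/4)/(u + 4) + (1/4)/u


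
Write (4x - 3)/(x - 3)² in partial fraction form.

(4x - 3) = A(x - 3) + B. At x = 3: B = 4·3 - 3 = 9. Coeff of x: A = 4
Result: 4/(x - 3) + 9/(x - 3)²


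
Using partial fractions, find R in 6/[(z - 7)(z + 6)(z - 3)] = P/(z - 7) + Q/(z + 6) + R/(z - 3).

Cover-up at z = 3: R = 6/[(3 - 7)(3 + 6)] = 6/[(-4)(9)] = -6/36 = -1/6


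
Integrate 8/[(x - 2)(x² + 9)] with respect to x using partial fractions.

Cover-up at x=2: P = 8/(2²+9) = 8/13. Coeff matching: Q = -8/13, R = -16/13. Decomposition: (8/13)/(x - 2) - ((8/13)x + 16/13)/(x² + 9). Integrate: linear → ln, quadratic → (1/2)ln + arctan: (8/13) ln|(x - 2)| - (4/13) ln(x² + 9) - (16/39) arctan(x/3) + C


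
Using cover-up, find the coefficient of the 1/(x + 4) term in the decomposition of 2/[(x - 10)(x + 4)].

Cover (x + 4), set x=-4: 2/((x - 10) at x=-4) = 2/(-14) = -1/7
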